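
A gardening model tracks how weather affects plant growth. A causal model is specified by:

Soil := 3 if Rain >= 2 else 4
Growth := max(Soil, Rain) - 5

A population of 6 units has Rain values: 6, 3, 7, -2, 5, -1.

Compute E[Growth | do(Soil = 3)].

-0.5

The intervention sets Soil=3 in all 6 units regardless of Rain. Recomputing Growth per unit gives 1, -2, 2, -2, 0, -2; average -0.5.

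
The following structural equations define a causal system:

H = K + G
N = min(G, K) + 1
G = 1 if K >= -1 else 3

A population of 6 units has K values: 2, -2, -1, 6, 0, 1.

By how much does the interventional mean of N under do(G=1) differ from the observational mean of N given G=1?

-0.4

Every unit gets G=1 under the intervention. N values become 2, -1, 0, 2, 1, 2; E[N|do(G=1)] = 1.
E[N|G=1] averages over only the 5 units with G=1 (K = 2, -1, 6, 0, 1): N = 2, 0, 2, 1, 2, mean 1.4.
Difference = 1 − 1.4 = -0.4.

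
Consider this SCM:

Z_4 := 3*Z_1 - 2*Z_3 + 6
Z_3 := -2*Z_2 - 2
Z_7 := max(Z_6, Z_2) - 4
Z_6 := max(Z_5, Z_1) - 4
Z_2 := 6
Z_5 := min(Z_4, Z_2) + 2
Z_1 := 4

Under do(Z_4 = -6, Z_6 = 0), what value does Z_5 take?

-4

Setting Z_4 = -6, Z_6 = 0 by intervention discards those variables' equations.
Z_5 = min(Z_4, Z_2) + 2  [with Z_4=-6, Z_2=6]  = -4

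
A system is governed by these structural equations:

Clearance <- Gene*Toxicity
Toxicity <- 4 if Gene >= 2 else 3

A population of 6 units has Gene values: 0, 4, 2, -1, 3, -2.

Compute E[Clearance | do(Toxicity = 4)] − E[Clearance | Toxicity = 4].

-8

Every unit gets Toxicity=4 under the intervention. Clearance values become 0, 16, 8, -4, 12, -8; E[Clearance|do(Toxicity=4)] = 4.
Observing Toxicity=4 restricts to units where Toxicity's equation naturally yields 4: Gene ∈ {4, 2, 3}. In that subpopulation Clearance = 16, 8, 12, mean 12.
Difference = 4 − 12 = -8.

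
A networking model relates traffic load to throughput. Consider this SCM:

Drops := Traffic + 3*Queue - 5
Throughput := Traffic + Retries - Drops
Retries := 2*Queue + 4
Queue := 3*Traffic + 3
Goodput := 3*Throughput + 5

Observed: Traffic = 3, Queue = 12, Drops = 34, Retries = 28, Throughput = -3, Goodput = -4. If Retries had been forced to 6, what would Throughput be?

-25

Intervening sets Retries = 6 and removes its equation (Retries := 2*Queue + 4).
Queue = 3*Traffic + 3  [with Traffic=3]  = 12
Drops = Traffic + 3*Queue - 5  [with Traffic=3, Queue=12]  = 34
Throughput = Traffic + Retries - Drops  [with Traffic=3, Retries=6, Drops=34]  = -25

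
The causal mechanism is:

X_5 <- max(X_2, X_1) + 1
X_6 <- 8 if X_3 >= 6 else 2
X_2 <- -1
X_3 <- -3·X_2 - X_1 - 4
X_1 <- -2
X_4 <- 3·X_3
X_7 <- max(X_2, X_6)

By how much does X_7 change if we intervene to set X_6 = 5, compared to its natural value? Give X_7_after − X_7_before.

3

Intervening sets X_6 = 5 and removes its equation (X_6 <- 8 if X_3 >= 6 else 2).
X_7 = max(X_2, X_6)  [with X_2=-1, X_6=5]  = 5
Without intervention: X_3 = -3·X_2 - X_1 - 4  [with X_2=-1, X_1=-2]  = 1; X_6 = 8 if X_3 >= 6 else 2  [with X_3=1]  = 2; X_7 = max(X_2, X_6)  [with X_2=-1, X_6=2]  = 2.
Change = 5 − 2 = 3.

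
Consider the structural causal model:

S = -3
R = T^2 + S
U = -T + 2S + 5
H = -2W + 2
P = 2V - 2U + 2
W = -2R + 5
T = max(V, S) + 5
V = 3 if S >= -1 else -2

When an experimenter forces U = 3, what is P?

Under do(U=3), the mechanism U = -T + 2S + 5 is discarded; U is fixed at 3.
V = 3 if S >= -1 else -2  [with S=-3]  = -2
P = 2V - 2U + 2  [with V=-2, U=3]  = -8

-8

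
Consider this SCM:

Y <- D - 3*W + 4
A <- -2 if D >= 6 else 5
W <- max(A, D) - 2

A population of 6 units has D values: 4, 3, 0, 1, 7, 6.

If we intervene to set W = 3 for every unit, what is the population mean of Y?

do(W=3) breaks W's dependence on D. With W=3 fixed, Y across the units is -1, -2, -5, -4, 2, 1, mean -1.5.

-1.5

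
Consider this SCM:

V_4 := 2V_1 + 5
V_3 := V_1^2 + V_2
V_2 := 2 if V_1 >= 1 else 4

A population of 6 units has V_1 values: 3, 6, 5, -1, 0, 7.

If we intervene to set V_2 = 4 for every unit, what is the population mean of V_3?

24

do(V_2=4) breaks V_2's dependence on V_1. With V_2=4 fixed, V_3 across the units is 13, 40, 29, 5, 4, 53, mean 24.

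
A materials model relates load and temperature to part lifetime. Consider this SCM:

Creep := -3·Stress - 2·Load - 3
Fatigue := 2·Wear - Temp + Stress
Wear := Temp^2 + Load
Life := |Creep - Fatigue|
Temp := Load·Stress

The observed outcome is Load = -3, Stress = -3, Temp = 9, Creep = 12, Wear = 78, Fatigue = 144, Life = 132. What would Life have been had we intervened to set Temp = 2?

15

The intervention breaks the incoming arrows to Temp: Temp := Load·Stress no longer applies, and Temp = 2.
Creep = -3·Stress - 2·Load - 3  [with Stress=-3, Load=-3]  = 12
Wear = Temp^2 + Load  [with Temp=2, Load=-3]  = 1
Fatigue = 2·Wear - Temp + Stress  [with Wear=1, Temp=2, Stress=-3]  = -3
Life = |Creep - Fatigue|  [with Creep=12, Fatigue=-3]  = 15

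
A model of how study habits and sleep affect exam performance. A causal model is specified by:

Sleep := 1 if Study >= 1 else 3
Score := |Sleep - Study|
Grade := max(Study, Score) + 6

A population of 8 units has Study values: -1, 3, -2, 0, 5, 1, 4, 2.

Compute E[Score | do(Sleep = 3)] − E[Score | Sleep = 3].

-1.75

The intervention sets Sleep=3 in all 8 units regardless of Study. Recomputing Score per unit gives 4, 0, 5, 3, 2, 2, 1, 1; average 2.25.
Observing Sleep=3 restricts to units where Sleep's equation naturally yields 3: Study ∈ {-1, -2, 0}. In that subpopulation Score = 4, 5, 3, mean 4.
Difference = 2.25 − 4 = -1.75.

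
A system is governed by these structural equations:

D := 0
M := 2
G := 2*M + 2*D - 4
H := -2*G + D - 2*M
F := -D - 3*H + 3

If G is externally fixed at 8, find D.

0

Under do(G=8), the mechanism G := 2*M + 2*D - 4 is discarded; G is fixed at 8.
D is not downstream of the intervention, so its value is determined by the original equations.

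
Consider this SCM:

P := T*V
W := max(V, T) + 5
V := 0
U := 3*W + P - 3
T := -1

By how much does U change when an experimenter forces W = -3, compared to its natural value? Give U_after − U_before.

do(W=-3) replaces the equation W := max(V, T) + 5 with the constant W = -3.
P = T*V  [with T=-1, V=0]  = 0
U = 3*W + P - 3  [with W=-3, P=0]  = -12
Without intervention: W = max(V, T) + 5  [with V=0, T=-1]  = 5; P = T*V  [with T=-1, V=0]  = 0; U = 3*W + P - 3  [with W=5, P=0]  = 12.
Change = -12 − 12 = -24.

-24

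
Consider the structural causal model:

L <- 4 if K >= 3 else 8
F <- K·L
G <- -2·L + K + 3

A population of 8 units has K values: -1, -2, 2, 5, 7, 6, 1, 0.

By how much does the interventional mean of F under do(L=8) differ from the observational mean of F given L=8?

Every unit gets L=8 under the intervention. F values become -8, -16, 16, 40, 56, 48, 8, 0; E[F|do(L=8)] = 18.
Conditioning on L=8 selects the 5 unit(s) with K ∈ {-1, -2, 2, 1, 0}. Their F values: -8, -16, 16, 8, 0. Mean = 0.
Difference = 18 − 0 = 18.

18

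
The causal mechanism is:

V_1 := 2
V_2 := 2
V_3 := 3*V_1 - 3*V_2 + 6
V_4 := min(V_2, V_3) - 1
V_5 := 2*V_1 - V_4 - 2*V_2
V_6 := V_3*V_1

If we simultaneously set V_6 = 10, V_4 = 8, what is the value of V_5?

Setting V_6 = 10, V_4 = 8 by intervention discards those variables' equations.
V_5 = 2*V_1 - V_4 - 2*V_2  [with V_1=2, V_4=8, V_2=2]  = -8

-8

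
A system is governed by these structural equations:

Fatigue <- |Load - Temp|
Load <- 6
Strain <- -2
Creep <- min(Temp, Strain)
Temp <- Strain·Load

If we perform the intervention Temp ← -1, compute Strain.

Under do(Temp=-1), the mechanism Temp <- Strain·Load is discarded; Temp is fixed at -1.
Since Strain is not a descendant of the intervened variable, it is unaffected.

-2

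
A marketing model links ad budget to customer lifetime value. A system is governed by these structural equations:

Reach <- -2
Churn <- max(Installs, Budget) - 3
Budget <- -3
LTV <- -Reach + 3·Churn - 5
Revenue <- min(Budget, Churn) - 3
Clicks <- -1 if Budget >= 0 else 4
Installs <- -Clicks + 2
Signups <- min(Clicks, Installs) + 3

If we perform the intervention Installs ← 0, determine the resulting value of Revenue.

The intervention breaks the incoming arrows to Installs: Installs <- -Clicks + 2 no longer applies, and Installs = 0.
Churn = max(Installs, Budget) - 3  [with Installs=0, Budget=-3]  = -3
Revenue = min(Budget, Churn) - 3  [with Budget=-3, Churn=-3]  = -6

-6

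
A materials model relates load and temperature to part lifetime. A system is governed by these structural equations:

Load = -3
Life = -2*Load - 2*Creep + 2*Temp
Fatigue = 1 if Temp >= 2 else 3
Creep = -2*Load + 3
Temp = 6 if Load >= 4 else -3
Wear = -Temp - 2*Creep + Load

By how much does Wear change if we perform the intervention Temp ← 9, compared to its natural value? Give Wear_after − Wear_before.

-12

Under do(Temp=9), the mechanism Temp = 6 if Load >= 4 else -3 is discarded; Temp is fixed at 9.
Creep = -2*Load + 3  [with Load=-3]  = 9
Wear = -Temp - 2*Creep + Load  [with Temp=9, Creep=9, Load=-3]  = -30
Without intervention: Temp = 6 if Load >= 4 else -3  [with Load=-3]  = -3; Creep = -2*Load + 3  [with Load=-3]  = 9; Wear = -Temp - 2*Creep + Load  [with Temp=-3, Creep=9, Load=-3]  = -18.
Change = -30 − (-18) = -12.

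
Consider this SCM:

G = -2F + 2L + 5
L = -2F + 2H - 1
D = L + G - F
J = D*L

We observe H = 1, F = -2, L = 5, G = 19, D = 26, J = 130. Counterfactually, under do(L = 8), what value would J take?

280

The intervention breaks the incoming arrows to L: L = -2F + 2H - 1 no longer applies, and L = 8.
G = -2F + 2L + 5  [with F=-2, L=8]  = 25
D = L + G - F  [with L=8, G=25, F=-2]  = 35
J = D*L  [with D=35, L=8]  = 280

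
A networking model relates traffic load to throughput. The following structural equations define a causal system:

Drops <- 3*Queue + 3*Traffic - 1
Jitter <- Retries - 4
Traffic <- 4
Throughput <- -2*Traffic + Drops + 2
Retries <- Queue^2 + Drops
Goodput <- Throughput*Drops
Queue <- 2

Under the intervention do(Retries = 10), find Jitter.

Intervening sets Retries = 10 and removes its equation (Retries <- Queue^2 + Drops).
Jitter = Retries - 4  [with Retries=10]  = 6

6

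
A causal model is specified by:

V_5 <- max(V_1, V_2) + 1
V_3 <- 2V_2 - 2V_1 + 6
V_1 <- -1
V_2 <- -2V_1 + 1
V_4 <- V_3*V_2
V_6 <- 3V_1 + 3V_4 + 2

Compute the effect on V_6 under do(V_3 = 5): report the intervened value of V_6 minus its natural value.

-81

The intervention breaks the incoming arrows to V_3: V_3 <- 2V_2 - 2V_1 + 6 no longer applies, and V_3 = 5.
V_2 = -2V_1 + 1  [with V_1=-1]  = 3
V_4 = V_3*V_2  [with V_3=5, V_2=3]  = 15
V_6 = 3V_1 + 3V_4 + 2  [with V_1=-1, V_4=15]  = 44
Without intervention: V_2 = -2V_1 + 1  [with V_1=-1]  = 3; V_3 = 2V_2 - 2V_1 + 6  [with V_2=3, V_1=-1]  = 14; V_4 = V_3*V_2  [with V_3=14, V_2=3]  = 42; V_6 = 3V_1 + 3V_4 + 2  [with V_1=-1, V_4=42]  = 125.
Change = 44 − 125 = -81.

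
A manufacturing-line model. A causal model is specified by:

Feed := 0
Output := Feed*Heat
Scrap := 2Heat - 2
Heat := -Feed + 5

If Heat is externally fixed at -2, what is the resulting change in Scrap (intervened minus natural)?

The intervention breaks the incoming arrows to Heat: Heat := -Feed + 5 no longer applies, and Heat = -2.
Scrap = 2Heat - 2  [with Heat=-2]  = -6
Without intervention: Heat = -Feed + 5  [with Feed=0]  = 5; Scrap = 2Heat - 2  [with Heat=5]  = 8.
Change = -6 − 8 = -14.

-14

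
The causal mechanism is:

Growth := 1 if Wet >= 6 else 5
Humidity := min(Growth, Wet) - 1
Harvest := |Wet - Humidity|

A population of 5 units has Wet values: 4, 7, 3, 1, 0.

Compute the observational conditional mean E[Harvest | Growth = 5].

1

Conditioning on Growth=5 selects the 4 unit(s) with Wet ∈ {4, 3, 1, 0}. Their Harvest values: 1, 1, 1, 1. Mean = 1.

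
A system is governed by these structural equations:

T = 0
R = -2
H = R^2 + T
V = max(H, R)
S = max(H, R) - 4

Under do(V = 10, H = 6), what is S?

2

The joint intervention fixes V = 10, H = 6, removing each variable's own equation.
S = max(H, R) - 4  [with H=6, R=-2]  = 2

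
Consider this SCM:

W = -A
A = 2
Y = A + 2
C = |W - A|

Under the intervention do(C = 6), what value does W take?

-2

Under do(C=6), the mechanism C = |W - A| is discarded; C is fixed at 6.
Since W is not a descendant of the intervened variable, it is unaffected.
W = -A  [with A=2]  = -2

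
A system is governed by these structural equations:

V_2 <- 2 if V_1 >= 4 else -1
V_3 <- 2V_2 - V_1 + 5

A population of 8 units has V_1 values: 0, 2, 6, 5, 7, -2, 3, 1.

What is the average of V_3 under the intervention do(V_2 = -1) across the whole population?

0.25

Every unit gets V_2=-1 under the intervention. V_3 values become 3, 1, -3, -2, -4, 5, 0, 2; E[V_3|do(V_2=-1)] = 0.25.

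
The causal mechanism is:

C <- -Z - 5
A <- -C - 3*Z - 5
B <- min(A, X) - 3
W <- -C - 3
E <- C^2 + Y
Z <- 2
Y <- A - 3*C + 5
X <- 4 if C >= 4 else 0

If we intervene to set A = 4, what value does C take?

Under do(A=4), the mechanism A <- -C - 3*Z - 5 is discarded; A is fixed at 4.
Since C is not a descendant of the intervened variable, it is unaffected.
C = -Z - 5  [with Z=2]  = -7

-7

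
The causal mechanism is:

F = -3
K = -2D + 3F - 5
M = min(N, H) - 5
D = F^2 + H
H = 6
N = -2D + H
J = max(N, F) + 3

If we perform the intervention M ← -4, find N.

Under do(M=-4), the mechanism M = min(N, H) - 5 is discarded; M is fixed at -4.
Since N is not a descendant of the intervened variable, it is unaffected.
D = F^2 + H  [with F=-3, H=6]  = 15
N = -2D + H  [with D=15, H=6]  = -24

-24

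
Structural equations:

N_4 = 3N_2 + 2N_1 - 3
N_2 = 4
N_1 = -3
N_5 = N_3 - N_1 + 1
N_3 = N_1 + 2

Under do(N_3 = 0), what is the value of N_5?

4

do(N_3=0) replaces the equation N_3 = N_1 + 2 with the constant N_3 = 0.
N_5 = N_3 - N_1 + 1  [with N_3=0, N_1=-3]  = 4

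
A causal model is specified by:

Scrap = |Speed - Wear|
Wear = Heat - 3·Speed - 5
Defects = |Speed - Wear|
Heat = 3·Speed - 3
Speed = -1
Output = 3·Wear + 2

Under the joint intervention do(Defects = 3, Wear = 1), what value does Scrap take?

2

The joint intervention fixes Defects = 3, Wear = 1, removing each variable's own equation.
Scrap = |Speed - Wear|  [with Speed=-1, Wear=1]  = 2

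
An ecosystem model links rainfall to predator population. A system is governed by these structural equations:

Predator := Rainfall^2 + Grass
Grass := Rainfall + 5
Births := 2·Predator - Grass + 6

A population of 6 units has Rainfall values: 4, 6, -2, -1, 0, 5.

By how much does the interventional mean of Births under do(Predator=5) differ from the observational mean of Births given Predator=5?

Under do(Predator=5), Predator's equation is replaced by Predator=5 for every unit. Per-unit Births: 7, 5, 13, 12, 11, 6. Mean = 9.
Conditioning on Predator=5 selects the 2 unit(s) with Rainfall ∈ {-1, 0}. Their Births values: 12, 11. Mean = 11.5.
Difference = 9 − 11.5 = -2.5.

-2.5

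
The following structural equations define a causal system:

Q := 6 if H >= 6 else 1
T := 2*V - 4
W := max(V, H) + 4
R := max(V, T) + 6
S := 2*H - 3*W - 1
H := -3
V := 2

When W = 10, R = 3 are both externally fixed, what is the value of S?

-37

Under do(W = 10, R = 3), each intervened variable's structural equation is replaced by its fixed value.
S = 2*H - 3*W - 1  [with H=-3, W=10]  = -37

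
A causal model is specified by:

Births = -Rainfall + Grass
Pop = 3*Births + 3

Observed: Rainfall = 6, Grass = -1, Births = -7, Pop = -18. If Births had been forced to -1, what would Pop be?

The intervention breaks the incoming arrows to Births: Births = -Rainfall + Grass no longer applies, and Births = -1.
Pop = 3*Births + 3  [with Births=-1]  = 0

0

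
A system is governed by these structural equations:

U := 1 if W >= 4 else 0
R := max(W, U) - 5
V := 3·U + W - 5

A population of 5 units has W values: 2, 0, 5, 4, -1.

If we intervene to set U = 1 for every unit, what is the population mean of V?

do(U=1) breaks U's dependence on W. With U=1 fixed, V across the units is 0, -2, 3, 2, -3, mean 0.

0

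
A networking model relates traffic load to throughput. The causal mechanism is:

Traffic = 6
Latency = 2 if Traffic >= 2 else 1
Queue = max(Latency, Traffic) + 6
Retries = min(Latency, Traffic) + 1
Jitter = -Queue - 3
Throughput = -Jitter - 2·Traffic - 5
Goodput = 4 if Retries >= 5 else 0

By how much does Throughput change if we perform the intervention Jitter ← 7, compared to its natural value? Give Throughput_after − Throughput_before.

The intervention breaks the incoming arrows to Jitter: Jitter = -Queue - 3 no longer applies, and Jitter = 7.
Throughput = -Jitter - 2·Traffic - 5  [with Jitter=7, Traffic=6]  = -24
Without intervention: Latency = 2 if Traffic >= 2 else 1  [with Traffic=6]  = 2; Queue = max(Latency, Traffic) + 6  [with Latency=2, Traffic=6]  = 12; Jitter = -Queue - 3  [with Queue=12]  = -15; Throughput = -Jitter - 2·Traffic - 5  [with Jitter=-15, Traffic=6]  = -2.
Change = -24 − (-2) = -22.

-22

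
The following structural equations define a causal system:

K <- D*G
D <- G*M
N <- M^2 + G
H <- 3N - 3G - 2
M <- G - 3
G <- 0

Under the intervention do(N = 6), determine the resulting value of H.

16

The intervention breaks the incoming arrows to N: N <- M^2 + G no longer applies, and N = 6.
H = 3N - 3G - 2  [with N=6, G=0]  = 16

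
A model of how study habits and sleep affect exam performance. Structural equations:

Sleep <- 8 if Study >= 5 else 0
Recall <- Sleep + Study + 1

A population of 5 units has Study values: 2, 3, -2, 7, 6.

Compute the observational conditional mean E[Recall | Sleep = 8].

Conditioning on Sleep=8 selects the 2 unit(s) with Study ∈ {7, 6}. Their Recall values: 16, 15. Mean = 15.5.

15.5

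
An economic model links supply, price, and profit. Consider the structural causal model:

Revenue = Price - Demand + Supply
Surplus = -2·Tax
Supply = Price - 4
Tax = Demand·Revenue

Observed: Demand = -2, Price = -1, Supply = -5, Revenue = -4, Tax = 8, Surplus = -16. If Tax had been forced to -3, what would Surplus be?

The intervention breaks the incoming arrows to Tax: Tax = Demand·Revenue no longer applies, and Tax = -3.
Surplus = -2·Tax  [with Tax=-3]  = 6

6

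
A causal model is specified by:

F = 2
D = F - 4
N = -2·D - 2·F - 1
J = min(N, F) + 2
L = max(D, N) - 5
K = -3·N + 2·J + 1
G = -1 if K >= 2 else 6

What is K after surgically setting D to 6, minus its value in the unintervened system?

Under do(D=6), the mechanism D = F - 4 is discarded; D is fixed at 6.
N = -2·D - 2·F - 1  [with D=6, F=2]  = -17
J = min(N, F) + 2  [with N=-17, F=2]  = -15
K = -3·N + 2·J + 1  [with N=-17, J=-15]  = 22
Without intervention: D = F - 4  [with F=2]  = -2; N = -2·D - 2·F - 1  [with D=-2, F=2]  = -1; J = min(N, F) + 2  [with N=-1, F=2]  = 1; K = -3·N + 2·J + 1  [with N=-1, J=1]  = 6.
Change = 22 − 6 = 16.

16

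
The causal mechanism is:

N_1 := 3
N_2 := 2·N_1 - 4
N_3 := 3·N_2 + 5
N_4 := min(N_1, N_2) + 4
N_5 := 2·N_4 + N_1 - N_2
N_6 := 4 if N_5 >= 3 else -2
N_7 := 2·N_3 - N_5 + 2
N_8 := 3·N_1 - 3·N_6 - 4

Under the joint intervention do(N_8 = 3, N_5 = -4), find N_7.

Under do(N_8 = 3, N_5 = -4), each intervened variable's structural equation is replaced by its fixed value.
N_2 = 2·N_1 - 4  [with N_1=3]  = 2
N_3 = 3·N_2 + 5  [with N_2=2]  = 11
N_7 = 2·N_3 - N_5 + 2  [with N_3=11, N_5=-4]  = 28

28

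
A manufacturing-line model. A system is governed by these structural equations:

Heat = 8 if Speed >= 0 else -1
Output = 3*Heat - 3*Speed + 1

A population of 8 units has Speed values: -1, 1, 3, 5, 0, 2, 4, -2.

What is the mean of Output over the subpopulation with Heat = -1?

E[Output|Heat=-1] averages over only the 2 units with Heat=-1 (Speed = -1, -2): Output = 1, 4, mean 2.5.

2.5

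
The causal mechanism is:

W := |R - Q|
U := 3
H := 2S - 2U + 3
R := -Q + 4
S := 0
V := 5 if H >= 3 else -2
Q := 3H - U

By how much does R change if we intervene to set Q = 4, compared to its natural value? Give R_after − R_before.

-16

The intervention breaks the incoming arrows to Q: Q := 3H - U no longer applies, and Q = 4.
R = -Q + 4  [with Q=4]  = 0
Without intervention: H = 2S - 2U + 3  [with S=0, U=3]  = -3; Q = 3H - U  [with H=-3, U=3]  = -12; R = -Q + 4  [with Q=-12]  = 16.
Change = 0 − 16 = -16.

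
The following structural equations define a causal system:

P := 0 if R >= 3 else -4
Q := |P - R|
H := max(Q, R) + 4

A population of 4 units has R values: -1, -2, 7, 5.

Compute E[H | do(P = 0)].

do(P=0) breaks P's dependence on R. With P=0 fixed, H across the units is 5, 6, 11, 9, mean 7.75.

7.75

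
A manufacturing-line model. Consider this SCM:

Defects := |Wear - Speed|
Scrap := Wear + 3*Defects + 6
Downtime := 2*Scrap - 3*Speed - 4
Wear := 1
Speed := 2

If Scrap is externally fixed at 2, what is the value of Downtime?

Intervening sets Scrap = 2 and removes its equation (Scrap := Wear + 3*Defects + 6).
Downtime = 2*Scrap - 3*Speed - 4  [with Scrap=2, Speed=2]  = -6

-6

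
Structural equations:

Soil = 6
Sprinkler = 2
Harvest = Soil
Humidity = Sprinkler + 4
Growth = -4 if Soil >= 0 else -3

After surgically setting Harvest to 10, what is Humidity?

6

The intervention breaks the incoming arrows to Harvest: Harvest = Soil no longer applies, and Harvest = 10.
Since Humidity is not a descendant of the intervened variable, it is unaffected.
Humidity = Sprinkler + 4  [with Sprinkler=2]  = 6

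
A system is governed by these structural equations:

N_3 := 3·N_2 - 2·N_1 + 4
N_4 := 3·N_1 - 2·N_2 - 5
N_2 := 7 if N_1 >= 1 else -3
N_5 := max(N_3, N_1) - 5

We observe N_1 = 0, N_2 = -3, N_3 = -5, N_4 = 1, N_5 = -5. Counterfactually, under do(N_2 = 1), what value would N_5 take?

2

do(N_2=1) replaces the equation N_2 := 7 if N_1 >= 1 else -3 with the constant N_2 = 1.
N_3 = 3·N_2 - 2·N_1 + 4  [with N_2=1, N_1=0]  = 7
N_5 = max(N_3, N_1) - 5  [with N_3=7, N_1=0]  = 2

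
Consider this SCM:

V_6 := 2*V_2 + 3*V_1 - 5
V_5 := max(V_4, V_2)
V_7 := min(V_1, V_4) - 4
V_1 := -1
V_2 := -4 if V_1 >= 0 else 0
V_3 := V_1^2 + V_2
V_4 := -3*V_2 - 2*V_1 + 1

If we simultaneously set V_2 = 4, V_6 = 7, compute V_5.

Setting V_2 = 4, V_6 = 7 by intervention discards those variables' equations.
V_4 = -3*V_2 - 2*V_1 + 1  [with V_2=4, V_1=-1]  = -9
V_5 = max(V_4, V_2)  [with V_4=-9, V_2=4]  = 4

4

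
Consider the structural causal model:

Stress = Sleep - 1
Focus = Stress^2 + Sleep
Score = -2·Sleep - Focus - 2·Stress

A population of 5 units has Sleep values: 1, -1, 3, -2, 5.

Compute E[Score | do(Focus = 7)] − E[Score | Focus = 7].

-2.8

The intervention sets Focus=7 in all 5 units regardless of Sleep. Recomputing Score per unit gives -9, -1, -17, 3, -25; average -9.8.
Observing Focus=7 restricts to units where Focus's equation naturally yields 7: Sleep ∈ {3, -2}. In that subpopulation Score = -17, 3, mean -7.
Difference = -9.8 − (-7) = -2.8.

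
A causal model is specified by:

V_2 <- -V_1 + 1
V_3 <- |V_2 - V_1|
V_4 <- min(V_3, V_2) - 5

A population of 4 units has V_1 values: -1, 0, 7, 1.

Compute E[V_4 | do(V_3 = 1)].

Every unit gets V_3=1 under the intervention. V_4 values become -4, -4, -11, -5; E[V_4|do(V_3=1)] = -6.

-6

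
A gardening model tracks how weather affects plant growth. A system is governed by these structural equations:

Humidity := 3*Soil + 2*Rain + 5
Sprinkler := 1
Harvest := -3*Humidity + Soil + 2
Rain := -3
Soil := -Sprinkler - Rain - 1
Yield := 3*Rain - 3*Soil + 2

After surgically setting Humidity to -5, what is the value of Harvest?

18

Under do(Humidity=-5), the mechanism Humidity := 3*Soil + 2*Rain + 5 is discarded; Humidity is fixed at -5.
Soil = -Sprinkler - Rain - 1  [with Sprinkler=1, Rain=-3]  = 1
Harvest = -3*Humidity + Soil + 2  [with Humidity=-5, Soil=1]  = 18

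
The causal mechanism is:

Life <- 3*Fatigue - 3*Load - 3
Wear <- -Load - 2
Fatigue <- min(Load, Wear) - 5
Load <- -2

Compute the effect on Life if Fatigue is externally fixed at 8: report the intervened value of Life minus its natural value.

45

The intervention breaks the incoming arrows to Fatigue: Fatigue <- min(Load, Wear) - 5 no longer applies, and Fatigue = 8.
Life = 3*Fatigue - 3*Load - 3  [with Fatigue=8, Load=-2]  = 27
Without intervention: Wear = -Load - 2  [with Load=-2]  = 0; Fatigue = min(Load, Wear) - 5  [with Load=-2, Wear=0]  = -7; Life = 3*Fatigue - 3*Load - 3  [with Fatigue=-7, Load=-2]  = -18.
Change = 27 − (-18) = 45.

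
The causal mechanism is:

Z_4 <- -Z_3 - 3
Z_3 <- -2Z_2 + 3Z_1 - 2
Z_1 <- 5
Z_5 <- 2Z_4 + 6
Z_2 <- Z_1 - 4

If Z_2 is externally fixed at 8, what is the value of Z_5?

6

do(Z_2=8) replaces the equation Z_2 <- Z_1 - 4 with the constant Z_2 = 8.
Z_3 = -2Z_2 + 3Z_1 - 2  [with Z_2=8, Z_1=5]  = -3
Z_4 = -Z_3 - 3  [with Z_3=-3]  = 0
Z_5 = 2Z_4 + 6  [with Z_4=0]  = 6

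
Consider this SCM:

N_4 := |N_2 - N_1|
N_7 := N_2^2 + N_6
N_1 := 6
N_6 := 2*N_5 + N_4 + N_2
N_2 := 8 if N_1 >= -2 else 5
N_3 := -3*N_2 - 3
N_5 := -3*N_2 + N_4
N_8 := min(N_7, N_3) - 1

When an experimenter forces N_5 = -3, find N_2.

8

Under do(N_5=-3), the mechanism N_5 := -3*N_2 + N_4 is discarded; N_5 is fixed at -3.
No directed path runs from N_5 to N_2, so N_2 keeps its natural value.
N_2 = 8 if N_1 >= -2 else 5  [with N_1=6]  = 8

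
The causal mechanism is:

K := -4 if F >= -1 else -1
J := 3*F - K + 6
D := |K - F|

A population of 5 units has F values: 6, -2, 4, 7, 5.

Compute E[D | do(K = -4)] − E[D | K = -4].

-1.5

do(K=-4) breaks K's dependence on F. With K=-4 fixed, D across the units is 10, 2, 8, 11, 9, mean 8.
E[D|K=-4] averages over only the 4 units with K=-4 (F = 6, 4, 7, 5): D = 10, 8, 11, 9, mean 9.5.
Difference = 8 − 9.5 = -1.5.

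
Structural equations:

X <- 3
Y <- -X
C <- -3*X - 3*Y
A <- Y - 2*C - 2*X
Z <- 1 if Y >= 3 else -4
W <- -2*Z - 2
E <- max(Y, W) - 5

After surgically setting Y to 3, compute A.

Under do(Y=3), the mechanism Y <- -X is discarded; Y is fixed at 3.
C = -3*X - 3*Y  [with X=3, Y=3]  = -18
A = Y - 2*C - 2*X  [with Y=3, C=-18, X=3]  = 33

33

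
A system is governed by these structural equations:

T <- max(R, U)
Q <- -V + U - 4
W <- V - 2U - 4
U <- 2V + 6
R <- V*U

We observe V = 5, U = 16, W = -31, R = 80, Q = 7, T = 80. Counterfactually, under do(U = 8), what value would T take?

Under do(U=8), the mechanism U <- 2V + 6 is discarded; U is fixed at 8.
R = V*U  [with V=5, U=8]  = 40
T = max(R, U)  [with R=40, U=8]  = 40

40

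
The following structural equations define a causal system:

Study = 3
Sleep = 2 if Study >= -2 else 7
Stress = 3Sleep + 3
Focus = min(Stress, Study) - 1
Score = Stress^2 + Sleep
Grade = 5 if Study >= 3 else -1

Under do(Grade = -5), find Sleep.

2

do(Grade=-5) replaces the equation Grade = 5 if Study >= 3 else -1 with the constant Grade = -5.
Sleep is not downstream of the intervention, so its value is determined by the original equations.
Sleep = 2 if Study >= -2 else 7  [with Study=3]  = 2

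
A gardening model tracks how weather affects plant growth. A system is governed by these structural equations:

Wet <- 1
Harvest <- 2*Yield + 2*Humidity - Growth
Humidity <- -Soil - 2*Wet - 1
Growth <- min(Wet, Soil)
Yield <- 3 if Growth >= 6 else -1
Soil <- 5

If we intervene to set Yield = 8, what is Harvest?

The intervention breaks the incoming arrows to Yield: Yield <- 3 if Growth >= 6 else -1 no longer applies, and Yield = 8.
Growth = min(Wet, Soil)  [with Wet=1, Soil=5]  = 1
Humidity = -Soil - 2*Wet - 1  [with Soil=5, Wet=1]  = -8
Harvest = 2*Yield + 2*Humidity - Growth  [with Yield=8, Humidity=-8, Growth=1]  = -1

-1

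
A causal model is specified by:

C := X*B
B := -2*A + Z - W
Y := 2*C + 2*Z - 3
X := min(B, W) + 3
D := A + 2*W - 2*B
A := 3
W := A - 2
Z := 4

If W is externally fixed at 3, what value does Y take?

25

The intervention breaks the incoming arrows to W: W := A - 2 no longer applies, and W = 3.
B = -2*A + Z - W  [with A=3, Z=4, W=3]  = -5
X = min(B, W) + 3  [with B=-5, W=3]  = -2
C = X*B  [with X=-2, B=-5]  = 10
Y = 2*C + 2*Z - 3  [with C=10, Z=4]  = 25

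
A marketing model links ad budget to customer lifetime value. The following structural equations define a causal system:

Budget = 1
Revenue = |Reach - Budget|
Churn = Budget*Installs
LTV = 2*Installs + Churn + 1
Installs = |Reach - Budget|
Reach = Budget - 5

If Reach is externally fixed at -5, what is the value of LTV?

19

Under do(Reach=-5), the mechanism Reach = Budget - 5 is discarded; Reach is fixed at -5.
Installs = |Reach - Budget|  [with Reach=-5, Budget=1]  = 6
Churn = Budget*Installs  [with Budget=1, Installs=6]  = 6
LTV = 2*Installs + Churn + 1  [with Installs=6, Churn=6]  = 19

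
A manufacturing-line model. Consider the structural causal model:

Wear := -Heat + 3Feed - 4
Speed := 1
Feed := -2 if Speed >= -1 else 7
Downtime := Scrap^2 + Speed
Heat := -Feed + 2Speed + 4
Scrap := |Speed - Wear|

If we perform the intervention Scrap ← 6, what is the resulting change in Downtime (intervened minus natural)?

-325

The intervention breaks the incoming arrows to Scrap: Scrap := |Speed - Wear| no longer applies, and Scrap = 6.
Downtime = Scrap^2 + Speed  [with Scrap=6, Speed=1]  = 37
Without intervention: Feed = -2 if Speed >= -1 else 7  [with Speed=1]  = -2; Heat = -Feed + 2Speed + 4  [with Feed=-2, Speed=1]  = 8; Wear = -Heat + 3Feed - 4  [with Heat=8, Feed=-2]  = -18; Scrap = |Speed - Wear|  [with Speed=1, Wear=-18]  = 19; Downtime = Scrap^2 + Speed  [with Scrap=19, Speed=1]  = 362.
Change = 37 − 362 = -325.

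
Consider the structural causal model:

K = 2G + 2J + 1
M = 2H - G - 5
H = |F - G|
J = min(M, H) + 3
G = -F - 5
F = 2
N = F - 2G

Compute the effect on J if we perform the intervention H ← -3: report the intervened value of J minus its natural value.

do(H=-3) replaces the equation H = |F - G| with the constant H = -3.
G = -F - 5  [with F=2]  = -7
M = 2H - G - 5  [with H=-3, G=-7]  = -4
J = min(M, H) + 3  [with M=-4, H=-3]  = -1
Without intervention: G = -F - 5  [with F=2]  = -7; H = |F - G|  [with F=2, G=-7]  = 9; M = 2H - G - 5  [with H=9, G=-7]  = 20; J = min(M, H) + 3  [with M=20, H=9]  = 12.
Change = -1 − 12 = -13.

-13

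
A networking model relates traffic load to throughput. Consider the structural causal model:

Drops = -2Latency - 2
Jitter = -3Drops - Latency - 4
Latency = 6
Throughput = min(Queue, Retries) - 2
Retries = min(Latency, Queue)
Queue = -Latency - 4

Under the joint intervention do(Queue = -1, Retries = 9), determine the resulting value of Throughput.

-3

The joint intervention fixes Queue = -1, Retries = 9, removing each variable's own equation.
Throughput = min(Queue, Retries) - 2  [with Queue=-1, Retries=9]  = -3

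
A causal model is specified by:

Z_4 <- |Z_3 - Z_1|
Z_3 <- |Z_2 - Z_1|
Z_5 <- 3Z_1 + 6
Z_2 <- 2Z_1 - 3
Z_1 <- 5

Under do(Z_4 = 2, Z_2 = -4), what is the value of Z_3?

9

Setting Z_4 = 2, Z_2 = -4 by intervention discards those variables' equations.
Z_3 = |Z_2 - Z_1|  [with Z_2=-4, Z_1=5]  = 9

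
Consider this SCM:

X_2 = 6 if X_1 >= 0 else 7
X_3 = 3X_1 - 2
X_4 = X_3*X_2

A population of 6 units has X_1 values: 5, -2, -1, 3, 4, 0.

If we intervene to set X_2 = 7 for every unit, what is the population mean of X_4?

17.5

do(X_2=7) breaks X_2's dependence on X_1. With X_2=7 fixed, X_4 across the units is 91, -56, -35, 49, 70, -14, mean 17.5.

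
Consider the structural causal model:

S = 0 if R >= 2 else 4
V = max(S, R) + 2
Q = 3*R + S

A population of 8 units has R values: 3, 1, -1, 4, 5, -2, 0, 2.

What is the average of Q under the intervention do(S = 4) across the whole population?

do(S=4) breaks S's dependence on R. With S=4 fixed, Q across the units is 13, 7, 1, 16, 19, -2, 4, 10, mean 8.5.

8.5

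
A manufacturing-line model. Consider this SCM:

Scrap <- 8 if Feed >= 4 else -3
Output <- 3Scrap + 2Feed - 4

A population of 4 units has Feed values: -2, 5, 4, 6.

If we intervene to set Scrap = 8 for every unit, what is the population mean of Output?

26.5

Under do(Scrap=8), Scrap's equation is replaced by Scrap=8 for every unit. Per-unit Output: 16, 30, 28, 32. Mean = 26.5.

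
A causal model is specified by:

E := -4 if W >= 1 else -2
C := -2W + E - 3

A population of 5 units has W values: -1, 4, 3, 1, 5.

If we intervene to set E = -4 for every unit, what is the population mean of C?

The intervention sets E=-4 in all 5 units regardless of W. Recomputing C per unit gives -5, -15, -13, -9, -17; average -11.8.

-11.8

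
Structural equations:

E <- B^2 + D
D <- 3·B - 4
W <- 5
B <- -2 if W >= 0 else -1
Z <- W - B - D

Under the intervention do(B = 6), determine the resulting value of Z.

Under do(B=6), the mechanism B <- -2 if W >= 0 else -1 is discarded; B is fixed at 6.
D = 3·B - 4  [with B=6]  = 14
Z = W - B - D  [with W=5, B=6, D=14]  = -15

-15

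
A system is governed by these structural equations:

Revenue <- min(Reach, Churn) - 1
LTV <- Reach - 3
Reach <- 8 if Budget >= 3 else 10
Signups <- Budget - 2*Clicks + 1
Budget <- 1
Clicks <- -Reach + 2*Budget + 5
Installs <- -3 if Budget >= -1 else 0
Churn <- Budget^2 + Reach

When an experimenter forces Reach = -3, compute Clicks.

10

The intervention breaks the incoming arrows to Reach: Reach <- 8 if Budget >= 3 else 10 no longer applies, and Reach = -3.
Clicks = -Reach + 2*Budget + 5  [with Reach=-3, Budget=1]  = 10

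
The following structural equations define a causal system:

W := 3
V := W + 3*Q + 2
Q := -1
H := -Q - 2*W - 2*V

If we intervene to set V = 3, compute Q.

-1

Under do(V=3), the mechanism V := W + 3*Q + 2 is discarded; V is fixed at 3.
Since Q is not a descendant of the intervened variable, it is unaffected.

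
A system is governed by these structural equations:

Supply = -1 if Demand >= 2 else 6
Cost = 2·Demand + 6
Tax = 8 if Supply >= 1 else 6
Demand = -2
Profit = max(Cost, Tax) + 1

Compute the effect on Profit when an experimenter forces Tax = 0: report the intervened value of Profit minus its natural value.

-6

Intervening sets Tax = 0 and removes its equation (Tax = 8 if Supply >= 1 else 6).
Cost = 2·Demand + 6  [with Demand=-2]  = 2
Profit = max(Cost, Tax) + 1  [with Cost=2, Tax=0]  = 3
Without intervention: Supply = -1 if Demand >= 2 else 6  [with Demand=-2]  = 6; Cost = 2·Demand + 6  [with Demand=-2]  = 2; Tax = 8 if Supply >= 1 else 6  [with Supply=6]  = 8; Profit = max(Cost, Tax) + 1  [with Cost=2, Tax=8]  = 9.
Change = 3 − 9 = -6.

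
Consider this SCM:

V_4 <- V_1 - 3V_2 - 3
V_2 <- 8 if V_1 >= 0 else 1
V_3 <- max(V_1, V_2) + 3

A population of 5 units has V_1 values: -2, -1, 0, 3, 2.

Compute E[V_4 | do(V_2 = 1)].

-5.6

Every unit gets V_2=1 under the intervention. V_4 values become -8, -7, -6, -3, -4; E[V_4|do(V_2=1)] = -5.6.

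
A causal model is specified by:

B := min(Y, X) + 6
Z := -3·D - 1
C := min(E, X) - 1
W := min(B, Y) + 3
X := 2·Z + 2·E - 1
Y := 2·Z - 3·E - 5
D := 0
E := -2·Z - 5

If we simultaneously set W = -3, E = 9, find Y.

-34

The joint intervention fixes W = -3, E = 9, removing each variable's own equation.
Z = -3·D - 1  [with D=0]  = -1
Y = 2·Z - 3·E - 5  [with Z=-1, E=9]  = -34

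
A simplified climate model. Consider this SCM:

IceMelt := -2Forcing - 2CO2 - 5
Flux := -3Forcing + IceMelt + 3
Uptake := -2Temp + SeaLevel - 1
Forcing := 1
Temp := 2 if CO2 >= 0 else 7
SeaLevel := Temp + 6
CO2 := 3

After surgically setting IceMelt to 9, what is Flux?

9

Under do(IceMelt=9), the mechanism IceMelt := -2Forcing - 2CO2 - 5 is discarded; IceMelt is fixed at 9.
Flux = -3Forcing + IceMelt + 3  [with Forcing=1, IceMelt=9]  = 9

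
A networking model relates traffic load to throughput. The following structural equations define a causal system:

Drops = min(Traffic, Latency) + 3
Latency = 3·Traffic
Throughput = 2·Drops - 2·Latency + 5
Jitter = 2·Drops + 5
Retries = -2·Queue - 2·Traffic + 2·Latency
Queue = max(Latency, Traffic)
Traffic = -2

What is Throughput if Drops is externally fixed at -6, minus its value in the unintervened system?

The intervention breaks the incoming arrows to Drops: Drops = min(Traffic, Latency) + 3 no longer applies, and Drops = -6.
Latency = 3·Traffic  [with Traffic=-2]  = -6
Throughput = 2·Drops - 2·Latency + 5  [with Drops=-6, Latency=-6]  = 5
Without intervention: Latency = 3·Traffic  [with Traffic=-2]  = -6; Drops = min(Traffic, Latency) + 3  [with Traffic=-2, Latency=-6]  = -3; Throughput = 2·Drops - 2·Latency + 5  [with Drops=-3, Latency=-6]  = 11.
Change = 5 − 11 = -6.

-6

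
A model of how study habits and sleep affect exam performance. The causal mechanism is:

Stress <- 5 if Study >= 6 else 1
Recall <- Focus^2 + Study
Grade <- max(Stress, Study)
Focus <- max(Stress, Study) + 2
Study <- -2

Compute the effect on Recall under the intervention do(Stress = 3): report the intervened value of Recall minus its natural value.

16

Under do(Stress=3), the mechanism Stress <- 5 if Study >= 6 else 1 is discarded; Stress is fixed at 3.
Focus = max(Stress, Study) + 2  [with Stress=3, Study=-2]  = 5
Recall = Focus^2 + Study  [with Focus=5, Study=-2]  = 23
Without intervention: Stress = 5 if Study >= 6 else 1  [with Study=-2]  = 1; Focus = max(Stress, Study) + 2  [with Stress=1, Study=-2]  = 3; Recall = Focus^2 + Study  [with Focus=3, Study=-2]  = 7.
Change = 23 − 7 = 16.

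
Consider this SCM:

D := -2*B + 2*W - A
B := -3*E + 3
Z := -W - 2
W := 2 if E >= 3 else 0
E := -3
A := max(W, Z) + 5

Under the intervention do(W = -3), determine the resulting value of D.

Under do(W=-3), the mechanism W := 2 if E >= 3 else 0 is discarded; W is fixed at -3.
Z = -W - 2  [with W=-3]  = 1
B = -3*E + 3  [with E=-3]  = 12
A = max(W, Z) + 5  [with W=-3, Z=1]  = 6
D = -2*B + 2*W - A  [with B=12, W=-3, A=6]  = -36

-36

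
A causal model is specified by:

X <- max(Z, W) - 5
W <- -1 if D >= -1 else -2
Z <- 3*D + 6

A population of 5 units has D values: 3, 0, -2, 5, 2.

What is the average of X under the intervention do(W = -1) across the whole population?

5.8

Under do(W=-1), W's equation is replaced by W=-1 for every unit. Per-unit X: 10, 1, -5, 16, 7. Mean = 5.8.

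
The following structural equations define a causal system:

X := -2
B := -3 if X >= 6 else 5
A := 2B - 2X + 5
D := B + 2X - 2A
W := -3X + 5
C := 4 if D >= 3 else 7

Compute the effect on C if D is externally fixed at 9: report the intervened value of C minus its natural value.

-3

Under do(D=9), the mechanism D := B + 2X - 2A is discarded; D is fixed at 9.
C = 4 if D >= 3 else 7  [with D=9]  = 4
Without intervention: B = -3 if X >= 6 else 5  [with X=-2]  = 5; A = 2B - 2X + 5  [with B=5, X=-2]  = 19; D = B + 2X - 2A  [with B=5, X=-2, A=19]  = -37; C = 4 if D >= 3 else 7  [with D=-37]  = 7.
Change = 4 − 7 = -3.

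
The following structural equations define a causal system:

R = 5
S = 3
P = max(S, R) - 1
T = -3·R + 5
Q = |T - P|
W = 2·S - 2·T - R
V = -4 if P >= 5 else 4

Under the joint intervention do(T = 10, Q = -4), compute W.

-19

The joint intervention fixes T = 10, Q = -4, removing each variable's own equation.
W = 2·S - 2·T - R  [with S=3, T=10, R=5]  = -19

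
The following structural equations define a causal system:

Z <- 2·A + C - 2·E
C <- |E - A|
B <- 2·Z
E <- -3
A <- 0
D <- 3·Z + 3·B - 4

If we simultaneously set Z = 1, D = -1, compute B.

Setting Z = 1, D = -1 by intervention discards those variables' equations.
B = 2·Z  [with Z=1]  = 2

2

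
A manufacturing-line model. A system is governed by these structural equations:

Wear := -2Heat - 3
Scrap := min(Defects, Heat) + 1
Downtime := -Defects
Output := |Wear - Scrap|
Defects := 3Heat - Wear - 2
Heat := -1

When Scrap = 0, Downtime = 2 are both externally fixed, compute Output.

Setting Scrap = 0, Downtime = 2 by intervention discards those variables' equations.
Wear = -2Heat - 3  [with Heat=-1]  = -1
Output = |Wear - Scrap|  [with Wear=-1, Scrap=0]  = 1

1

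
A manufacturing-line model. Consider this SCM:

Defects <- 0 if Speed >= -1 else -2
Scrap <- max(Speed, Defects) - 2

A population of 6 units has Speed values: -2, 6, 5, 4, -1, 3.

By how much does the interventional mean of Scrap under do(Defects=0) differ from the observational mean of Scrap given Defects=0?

-0.6

Every unit gets Defects=0 under the intervention. Scrap values become -2, 4, 3, 2, -2, 1; E[Scrap|do(Defects=0)] = 1.
Observing Defects=0 restricts to units where Defects's equation naturally yields 0: Speed ∈ {6, 5, 4, -1, 3}. In that subpopulation Scrap = 4, 3, 2, -2, 1, mean 1.6.
Difference = 1 − 1.6 = -0.6.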